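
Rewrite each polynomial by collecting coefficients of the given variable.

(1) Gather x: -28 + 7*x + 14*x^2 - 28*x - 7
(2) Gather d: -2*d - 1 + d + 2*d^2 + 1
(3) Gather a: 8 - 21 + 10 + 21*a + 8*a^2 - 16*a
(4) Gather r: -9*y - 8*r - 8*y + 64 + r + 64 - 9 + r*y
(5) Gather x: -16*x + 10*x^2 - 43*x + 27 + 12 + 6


(1) = 14*x^2 - 21*x - 35
(2) = 2*d^2 - d
(3) = 8*a^2 + 5*a - 3
(4) = r*(y - 7) - 17*y + 119
(5) = 10*x^2 - 59*x + 45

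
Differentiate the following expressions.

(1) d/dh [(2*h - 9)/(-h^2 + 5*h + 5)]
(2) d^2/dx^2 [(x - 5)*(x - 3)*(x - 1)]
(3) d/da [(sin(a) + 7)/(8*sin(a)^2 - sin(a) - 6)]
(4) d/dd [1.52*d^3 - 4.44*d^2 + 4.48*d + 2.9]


(1) = (2*h^2 - 18*h + 55)/(h^4 - 10*h^3 + 15*h^2 + 50*h + 25)
(2) = 6*x - 18
(3) = (-8*sin(a)^2 - 112*sin(a) + 1)*cos(a)/(-8*sin(a)^2 + sin(a) + 6)^2
(4) = 4.56*d^2 - 8.88*d + 4.48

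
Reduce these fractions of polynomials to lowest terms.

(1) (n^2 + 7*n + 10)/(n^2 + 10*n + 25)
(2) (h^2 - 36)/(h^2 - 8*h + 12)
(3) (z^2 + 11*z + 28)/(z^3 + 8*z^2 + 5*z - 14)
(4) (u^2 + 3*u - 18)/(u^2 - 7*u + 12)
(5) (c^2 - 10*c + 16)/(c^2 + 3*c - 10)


(1) = (n + 2)/(n + 5)
(2) = (h + 6)/(h - 2)
(3) = (z + 4)/(z^2 + z - 2)
(4) = (u + 6)/(u - 4)
(5) = (c - 8)/(c + 5)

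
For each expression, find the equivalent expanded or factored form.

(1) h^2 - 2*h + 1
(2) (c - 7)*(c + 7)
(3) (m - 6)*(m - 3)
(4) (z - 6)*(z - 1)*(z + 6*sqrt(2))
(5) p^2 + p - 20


(1) = (h - 1)^2
(2) = c^2 - 49
(3) = m^2 - 9*m + 18
(4) = z^3 - 7*z^2 + 6*sqrt(2)*z^2 - 42*sqrt(2)*z + 6*z + 36*sqrt(2)
(5) = (p - 4)*(p + 5)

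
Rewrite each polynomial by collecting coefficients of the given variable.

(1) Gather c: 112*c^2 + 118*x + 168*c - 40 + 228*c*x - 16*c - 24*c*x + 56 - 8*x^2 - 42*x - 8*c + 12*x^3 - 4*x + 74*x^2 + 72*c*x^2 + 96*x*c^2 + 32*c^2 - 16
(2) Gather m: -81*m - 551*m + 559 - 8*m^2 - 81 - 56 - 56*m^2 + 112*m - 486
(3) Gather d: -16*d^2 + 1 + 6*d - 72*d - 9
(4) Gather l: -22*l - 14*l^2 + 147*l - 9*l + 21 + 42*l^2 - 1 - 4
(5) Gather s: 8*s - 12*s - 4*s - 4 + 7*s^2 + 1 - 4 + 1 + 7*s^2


(1) = c^2*(96*x + 144) + c*(72*x^2 + 204*x + 144) + 12*x^3 + 66*x^2 + 72*x
(2) = -64*m^2 - 520*m - 64
(3) = -16*d^2 - 66*d - 8
(4) = 28*l^2 + 116*l + 16
(5) = 14*s^2 - 8*s - 6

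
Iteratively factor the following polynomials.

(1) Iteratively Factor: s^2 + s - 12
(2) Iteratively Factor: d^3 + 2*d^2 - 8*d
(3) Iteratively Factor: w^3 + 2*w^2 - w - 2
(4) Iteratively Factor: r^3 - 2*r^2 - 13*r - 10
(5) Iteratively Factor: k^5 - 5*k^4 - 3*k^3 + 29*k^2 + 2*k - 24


(1) = (s - 3)*(s + 4)
(2) = (d - 2)*(d^2 + 4*d) = d*(d - 2)*(d + 4)
(3) = (w + 2)*(w^2 - 1) = (w - 1)*(w + 2)*(w + 1)
(4) = (r + 1)*(r^2 - 3*r - 10) = (r + 1)*(r + 2)*(r - 5)
(5) = (k - 3)*(k^4 - 2*k^3 - 9*k^2 + 2*k + 8) = (k - 3)*(k + 2)*(k^3 - 4*k^2 - k + 4) = (k - 3)*(k + 1)*(k + 2)*(k^2 - 5*k + 4) = (k - 4)*(k - 3)*(k + 1)*(k + 2)*(k - 1)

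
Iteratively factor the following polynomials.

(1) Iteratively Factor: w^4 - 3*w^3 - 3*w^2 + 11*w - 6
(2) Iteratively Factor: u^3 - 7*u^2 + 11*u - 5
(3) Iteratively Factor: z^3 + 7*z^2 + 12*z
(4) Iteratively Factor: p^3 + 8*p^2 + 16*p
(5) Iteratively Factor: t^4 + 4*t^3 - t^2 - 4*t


(1) = (w - 1)*(w^3 - 2*w^2 - 5*w + 6) = (w - 1)^2*(w^2 - w - 6) = (w - 3)*(w - 1)^2*(w + 2)
(2) = (u - 1)*(u^2 - 6*u + 5) = (u - 1)^2*(u - 5)
(3) = (z)*(z^2 + 7*z + 12) = z*(z + 3)*(z + 4)
(4) = (p)*(p^2 + 8*p + 16) = p*(p + 4)*(p + 4)
(5) = (t)*(t^3 + 4*t^2 - t - 4) = t*(t + 1)*(t^2 + 3*t - 4) = t*(t + 1)*(t + 4)*(t - 1)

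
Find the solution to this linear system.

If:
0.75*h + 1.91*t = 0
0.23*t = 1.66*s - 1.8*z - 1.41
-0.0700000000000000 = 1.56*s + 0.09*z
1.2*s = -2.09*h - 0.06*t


Then:
h = -0.00
s = 0.00
t = 0.00
z = -0.78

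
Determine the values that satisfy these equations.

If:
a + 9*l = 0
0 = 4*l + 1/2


Then:
a = 9/8
l = -1/8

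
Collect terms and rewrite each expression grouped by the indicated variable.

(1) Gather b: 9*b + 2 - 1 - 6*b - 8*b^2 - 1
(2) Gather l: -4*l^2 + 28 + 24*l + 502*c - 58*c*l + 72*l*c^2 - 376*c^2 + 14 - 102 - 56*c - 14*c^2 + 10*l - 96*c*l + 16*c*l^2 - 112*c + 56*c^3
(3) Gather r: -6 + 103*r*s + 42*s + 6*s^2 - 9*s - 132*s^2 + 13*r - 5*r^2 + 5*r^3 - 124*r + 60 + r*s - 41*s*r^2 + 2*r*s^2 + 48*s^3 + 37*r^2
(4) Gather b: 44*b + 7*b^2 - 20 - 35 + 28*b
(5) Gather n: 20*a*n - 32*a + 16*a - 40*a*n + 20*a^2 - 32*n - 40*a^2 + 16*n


(1) = -8*b^2 + 3*b
(2) = 56*c^3 - 390*c^2 + 334*c + l^2*(16*c - 4) + l*(72*c^2 - 154*c + 34) - 60
(3) = 5*r^3 + r^2*(32 - 41*s) + r*(2*s^2 + 104*s - 111) + 48*s^3 - 126*s^2 + 33*s + 54
(4) = 7*b^2 + 72*b - 55
(5) = -20*a^2 - 16*a + n*(-20*a - 16)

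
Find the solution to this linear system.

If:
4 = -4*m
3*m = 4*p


Then:
m = -1
p = -3/4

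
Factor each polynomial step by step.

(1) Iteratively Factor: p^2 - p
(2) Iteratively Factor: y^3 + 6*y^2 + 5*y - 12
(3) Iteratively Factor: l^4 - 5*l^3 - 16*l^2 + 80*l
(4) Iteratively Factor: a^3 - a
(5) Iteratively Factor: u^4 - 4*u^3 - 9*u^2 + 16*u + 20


(1) = (p - 1)*(p)
(2) = (y - 1)*(y^2 + 7*y + 12) = (y - 1)*(y + 4)*(y + 3)
(3) = (l + 4)*(l^3 - 9*l^2 + 20*l) = l*(l + 4)*(l^2 - 9*l + 20) = l*(l - 5)*(l + 4)*(l - 4)
(4) = (a + 1)*(a^2 - a) = (a - 1)*(a + 1)*(a)
(5) = (u + 1)*(u^3 - 5*u^2 - 4*u + 20) = (u - 2)*(u + 1)*(u^2 - 3*u - 10) = (u - 5)*(u - 2)*(u + 1)*(u + 2)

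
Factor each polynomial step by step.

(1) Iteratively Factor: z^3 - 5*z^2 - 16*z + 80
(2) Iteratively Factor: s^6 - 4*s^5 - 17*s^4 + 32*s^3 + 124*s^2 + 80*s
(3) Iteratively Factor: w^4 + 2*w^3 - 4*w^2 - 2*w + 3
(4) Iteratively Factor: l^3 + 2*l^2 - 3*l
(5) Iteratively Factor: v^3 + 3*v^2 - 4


(1) = (z - 4)*(z^2 - z - 20) = (z - 4)*(z + 4)*(z - 5)
(2) = (s - 4)*(s^5 - 17*s^3 - 36*s^2 - 20*s) = (s - 4)*(s + 2)*(s^4 - 2*s^3 - 13*s^2 - 10*s) = (s - 4)*(s + 1)*(s + 2)*(s^3 - 3*s^2 - 10*s) = (s - 5)*(s - 4)*(s + 1)*(s + 2)*(s^2 + 2*s) = (s - 5)*(s - 4)*(s + 1)*(s + 2)^2*(s)
(3) = (w - 1)*(w^3 + 3*w^2 - w - 3) = (w - 1)^2*(w^2 + 4*w + 3) = (w - 1)^2*(w + 3)*(w + 1)
(4) = (l - 1)*(l^2 + 3*l) = (l - 1)*(l + 3)*(l)
(5) = (v - 1)*(v^2 + 4*v + 4) = (v - 1)*(v + 2)*(v + 2)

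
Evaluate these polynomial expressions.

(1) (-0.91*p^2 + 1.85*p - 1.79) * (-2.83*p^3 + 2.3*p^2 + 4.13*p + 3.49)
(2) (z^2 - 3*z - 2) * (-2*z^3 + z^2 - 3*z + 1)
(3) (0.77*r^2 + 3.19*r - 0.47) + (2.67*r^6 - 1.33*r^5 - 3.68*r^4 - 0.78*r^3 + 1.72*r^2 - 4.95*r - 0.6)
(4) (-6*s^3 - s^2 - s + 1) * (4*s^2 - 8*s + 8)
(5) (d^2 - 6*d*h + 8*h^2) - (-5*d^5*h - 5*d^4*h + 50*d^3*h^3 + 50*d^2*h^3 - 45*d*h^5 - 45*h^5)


(1) = 2.5753*p^5 - 7.3285*p^4 + 5.5624*p^3 + 0.3476*p^2 - 0.9362*p - 6.2471
(2) = -2*z^5 + 7*z^4 - 2*z^3 + 8*z^2 + 3*z - 2
(3) = 2.67*r^6 - 1.33*r^5 - 3.68*r^4 - 0.78*r^3 + 2.49*r^2 - 1.76*r - 1.07
(4) = -24*s^5 + 44*s^4 - 44*s^3 + 4*s^2 - 16*s + 8
(5) = 5*d^5*h + 5*d^4*h - 50*d^3*h^3 - 50*d^2*h^3 + d^2 + 45*d*h^5 - 6*d*h + 45*h^5 + 8*h^2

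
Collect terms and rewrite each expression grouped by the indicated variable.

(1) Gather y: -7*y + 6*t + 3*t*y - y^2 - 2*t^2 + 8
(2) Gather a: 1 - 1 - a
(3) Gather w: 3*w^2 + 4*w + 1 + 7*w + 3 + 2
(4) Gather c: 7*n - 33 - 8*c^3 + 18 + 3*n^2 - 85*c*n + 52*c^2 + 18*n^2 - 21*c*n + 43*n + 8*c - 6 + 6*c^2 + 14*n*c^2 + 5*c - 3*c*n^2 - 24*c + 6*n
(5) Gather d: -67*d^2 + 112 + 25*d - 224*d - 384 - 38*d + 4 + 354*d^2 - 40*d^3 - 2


(1) = -2*t^2 + 6*t - y^2 + y*(3*t - 7) + 8
(2) = -a
(3) = 3*w^2 + 11*w + 6
(4) = -8*c^3 + c^2*(14*n + 58) + c*(-3*n^2 - 106*n - 11) + 21*n^2 + 56*n - 21
(5) = -40*d^3 + 287*d^2 - 237*d - 270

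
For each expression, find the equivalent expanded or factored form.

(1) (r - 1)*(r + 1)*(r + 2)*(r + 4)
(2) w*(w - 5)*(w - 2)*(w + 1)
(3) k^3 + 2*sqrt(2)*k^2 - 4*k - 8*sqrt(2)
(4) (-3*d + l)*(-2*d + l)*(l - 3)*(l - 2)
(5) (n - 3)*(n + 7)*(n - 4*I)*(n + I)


(1) = r^4 + 6*r^3 + 7*r^2 - 6*r - 8
(2) = w^4 - 6*w^3 + 3*w^2 + 10*w
(3) = (k - 2)*(k + 2)*(k + 2*sqrt(2))
(4) = 6*d^2*l^2 - 30*d^2*l + 36*d^2 - 5*d*l^3 + 25*d*l^2 - 30*d*l + l^4 - 5*l^3 + 6*l^2
(5) = n^4 + 4*n^3 - 3*I*n^3 - 17*n^2 - 12*I*n^2 + 16*n + 63*I*n - 84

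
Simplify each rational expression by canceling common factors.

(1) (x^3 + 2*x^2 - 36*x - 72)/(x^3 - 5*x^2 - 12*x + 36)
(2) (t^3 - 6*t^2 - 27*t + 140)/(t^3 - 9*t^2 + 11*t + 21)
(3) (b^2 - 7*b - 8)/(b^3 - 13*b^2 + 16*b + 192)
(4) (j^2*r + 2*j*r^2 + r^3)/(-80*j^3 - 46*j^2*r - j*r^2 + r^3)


(1) = (x^2 + 8*x + 12)/(x^2 + x - 6)
(2) = (t^2 + t - 20)/(t^2 - 2*t - 3)
(3) = (b + 1)/(b^2 - 5*b - 24)
(4) = (j^2*r + 2*j*r^2 + r^3)/(-80*j^3 - 46*j^2*r - j*r^2 + r^3)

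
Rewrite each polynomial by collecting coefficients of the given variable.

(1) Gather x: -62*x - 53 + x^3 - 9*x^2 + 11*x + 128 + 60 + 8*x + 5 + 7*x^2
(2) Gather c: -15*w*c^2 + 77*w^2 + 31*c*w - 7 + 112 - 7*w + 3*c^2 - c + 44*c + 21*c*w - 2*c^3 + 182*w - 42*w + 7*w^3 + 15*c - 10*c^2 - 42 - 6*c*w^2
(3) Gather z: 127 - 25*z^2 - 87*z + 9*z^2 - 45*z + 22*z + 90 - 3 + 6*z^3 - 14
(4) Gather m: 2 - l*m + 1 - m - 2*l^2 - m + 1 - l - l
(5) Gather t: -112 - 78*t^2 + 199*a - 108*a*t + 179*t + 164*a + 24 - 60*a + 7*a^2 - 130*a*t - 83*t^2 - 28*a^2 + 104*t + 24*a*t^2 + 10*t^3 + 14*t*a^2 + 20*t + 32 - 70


(1) = x^3 - 2*x^2 - 43*x + 140
(2) = -2*c^3 + c^2*(-15*w - 7) + c*(-6*w^2 + 52*w + 58) + 7*w^3 + 77*w^2 + 133*w + 63
(3) = 6*z^3 - 16*z^2 - 110*z + 200
(4) = -2*l^2 - 2*l + m*(-l - 2) + 4
(5) = -21*a^2 + 303*a + 10*t^3 + t^2*(24*a - 161) + t*(14*a^2 - 238*a + 303) - 126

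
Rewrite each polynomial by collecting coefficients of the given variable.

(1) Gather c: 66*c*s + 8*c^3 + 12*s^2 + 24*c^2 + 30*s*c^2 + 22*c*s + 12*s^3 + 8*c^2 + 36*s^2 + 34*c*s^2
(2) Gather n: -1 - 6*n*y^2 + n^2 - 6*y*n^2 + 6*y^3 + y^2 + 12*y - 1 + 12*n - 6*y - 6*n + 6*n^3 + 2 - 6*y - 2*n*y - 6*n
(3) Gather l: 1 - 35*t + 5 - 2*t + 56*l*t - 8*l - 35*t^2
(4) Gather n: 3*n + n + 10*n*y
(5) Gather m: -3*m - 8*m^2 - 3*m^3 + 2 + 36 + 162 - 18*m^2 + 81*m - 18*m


(1) = 8*c^3 + c^2*(30*s + 32) + c*(34*s^2 + 88*s) + 12*s^3 + 48*s^2
(2) = 6*n^3 + n^2*(1 - 6*y) + n*(-6*y^2 - 2*y) + 6*y^3 + y^2
(3) = l*(56*t - 8) - 35*t^2 - 37*t + 6
(4) = n*(10*y + 4)
(5) = -3*m^3 - 26*m^2 + 60*m + 200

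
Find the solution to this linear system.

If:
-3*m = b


Then:
b = -3*m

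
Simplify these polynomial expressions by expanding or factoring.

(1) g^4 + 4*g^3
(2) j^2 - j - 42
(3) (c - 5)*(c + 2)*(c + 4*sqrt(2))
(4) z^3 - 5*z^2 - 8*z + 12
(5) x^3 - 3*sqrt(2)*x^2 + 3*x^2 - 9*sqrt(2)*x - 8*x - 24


(1) = g^3*(g + 4)
(2) = (j - 7)*(j + 6)
(3) = c^3 - 3*c^2 + 4*sqrt(2)*c^2 - 12*sqrt(2)*c - 10*c - 40*sqrt(2)
(4) = (z - 6)*(z - 1)*(z + 2)
(5) = (x + 3)*(x - 4*sqrt(2))*(x + sqrt(2))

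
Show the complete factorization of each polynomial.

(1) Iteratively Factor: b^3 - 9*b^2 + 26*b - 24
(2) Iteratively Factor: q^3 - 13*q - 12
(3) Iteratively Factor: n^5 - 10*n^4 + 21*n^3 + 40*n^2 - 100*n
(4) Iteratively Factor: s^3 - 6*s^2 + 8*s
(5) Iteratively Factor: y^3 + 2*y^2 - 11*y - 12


(1) = (b - 2)*(b^2 - 7*b + 12) = (b - 3)*(b - 2)*(b - 4)
(2) = (q + 1)*(q^2 - q - 12) = (q + 1)*(q + 3)*(q - 4)
(3) = (n - 5)*(n^4 - 5*n^3 - 4*n^2 + 20*n) = (n - 5)*(n + 2)*(n^3 - 7*n^2 + 10*n) = (n - 5)^2*(n + 2)*(n^2 - 2*n) = (n - 5)^2*(n - 2)*(n + 2)*(n)
(4) = (s - 4)*(s^2 - 2*s) = s*(s - 4)*(s - 2)
(5) = (y - 3)*(y^2 + 5*y + 4) = (y - 3)*(y + 1)*(y + 4)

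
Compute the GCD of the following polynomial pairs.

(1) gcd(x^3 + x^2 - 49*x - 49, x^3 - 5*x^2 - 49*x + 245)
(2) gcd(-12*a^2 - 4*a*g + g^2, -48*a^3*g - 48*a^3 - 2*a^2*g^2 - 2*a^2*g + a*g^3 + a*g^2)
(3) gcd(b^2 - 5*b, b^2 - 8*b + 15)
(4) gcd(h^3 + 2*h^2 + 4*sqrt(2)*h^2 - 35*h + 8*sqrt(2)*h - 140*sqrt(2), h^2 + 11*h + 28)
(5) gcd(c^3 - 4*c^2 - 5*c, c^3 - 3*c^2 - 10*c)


(1) = gcd((x - 7)*(x + 1)*(x + 7), (x - 7)*(x - 5)*(x + 7)) = x^2 - 49
(2) = gcd((-6*a + g)*(2*a + g), (-8*a + g)*(6*a + g)*(a*g + a)) = 1
(3) = gcd(b*(b - 5), (b - 5)*(b - 3)) = b - 5
(4) = h + 7
(5) = c^2 - 5*c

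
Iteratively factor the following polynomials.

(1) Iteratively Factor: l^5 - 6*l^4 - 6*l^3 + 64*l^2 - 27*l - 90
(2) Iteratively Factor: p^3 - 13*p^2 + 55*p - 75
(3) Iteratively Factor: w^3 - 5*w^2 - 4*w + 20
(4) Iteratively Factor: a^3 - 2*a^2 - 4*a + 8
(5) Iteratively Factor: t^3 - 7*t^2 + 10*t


(1) = (l + 1)*(l^4 - 7*l^3 + l^2 + 63*l - 90) = (l + 1)*(l + 3)*(l^3 - 10*l^2 + 31*l - 30) = (l - 5)*(l + 1)*(l + 3)*(l^2 - 5*l + 6) = (l - 5)*(l - 2)*(l + 1)*(l + 3)*(l - 3)
(2) = (p - 3)*(p^2 - 10*p + 25) = (p - 5)*(p - 3)*(p - 5)
(3) = (w - 2)*(w^2 - 3*w - 10) = (w - 5)*(w - 2)*(w + 2)
(4) = (a + 2)*(a^2 - 4*a + 4) = (a - 2)*(a + 2)*(a - 2)
(5) = (t - 2)*(t^2 - 5*t) = t*(t - 2)*(t - 5)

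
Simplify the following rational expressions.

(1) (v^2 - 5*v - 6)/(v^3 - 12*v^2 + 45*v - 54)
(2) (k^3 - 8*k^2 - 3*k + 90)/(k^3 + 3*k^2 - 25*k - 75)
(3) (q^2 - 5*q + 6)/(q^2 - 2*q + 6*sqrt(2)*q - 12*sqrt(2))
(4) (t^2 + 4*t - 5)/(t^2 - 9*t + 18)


(1) = (v + 1)/(v^2 - 6*v + 9)
(2) = (k - 6)/(k + 5)
(3) = (q - 3)/(q + 6*sqrt(2))
(4) = (t^2 + 4*t - 5)/(t^2 - 9*t + 18)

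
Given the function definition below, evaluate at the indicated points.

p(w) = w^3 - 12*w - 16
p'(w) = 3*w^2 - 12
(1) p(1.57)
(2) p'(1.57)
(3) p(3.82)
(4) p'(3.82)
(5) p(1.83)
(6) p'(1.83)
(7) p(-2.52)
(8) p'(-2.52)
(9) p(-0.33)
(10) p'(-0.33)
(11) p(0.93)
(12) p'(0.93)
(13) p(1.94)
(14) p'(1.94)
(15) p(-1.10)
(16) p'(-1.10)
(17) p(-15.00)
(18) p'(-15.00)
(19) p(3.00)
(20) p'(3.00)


(1) = -30.97
(2) = -4.61
(3) = -6.10
(4) = 31.78
(5) = -31.83
(6) = -1.95
(7) = -1.76
(8) = 7.05
(9) = -12.08
(10) = -11.67
(11) = -26.36
(12) = -9.41
(13) = -31.98
(14) = -0.71
(15) = -4.13
(16) = -8.37
(17) = -3211.00
(18) = 663.00
(19) = -25.00
(20) = 15.00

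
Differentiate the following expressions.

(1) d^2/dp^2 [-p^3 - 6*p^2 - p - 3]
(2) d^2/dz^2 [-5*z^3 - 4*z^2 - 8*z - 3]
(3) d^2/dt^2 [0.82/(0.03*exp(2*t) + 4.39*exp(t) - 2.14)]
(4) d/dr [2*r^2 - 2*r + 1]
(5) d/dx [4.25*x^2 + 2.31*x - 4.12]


(1) = -6*p - 12
(2) = -30*z - 8
(3) = (0.82*(0.06*exp(t) + 4.39)*(0.12*exp(t) + 8.78)*exp(t) - (0.0984*exp(t) + 3.5998)*(0.03*exp(2*t) + 4.39*exp(t) - 2.14))*exp(t)/(0.03*exp(2*t) + 4.39*exp(t) - 2.14)^3
(4) = 4*r - 2
(5) = 8.5*x + 2.31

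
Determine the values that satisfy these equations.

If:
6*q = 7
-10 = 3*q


Then:
No Solution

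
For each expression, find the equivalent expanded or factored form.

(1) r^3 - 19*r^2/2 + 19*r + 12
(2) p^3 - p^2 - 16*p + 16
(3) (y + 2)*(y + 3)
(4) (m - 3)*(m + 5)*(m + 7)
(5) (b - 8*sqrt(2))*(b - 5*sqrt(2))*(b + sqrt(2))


(1) = (r - 6)*(r - 4)*(r + 1/2)
(2) = (p - 4)*(p - 1)*(p + 4)
(3) = y^2 + 5*y + 6
(4) = m^3 + 9*m^2 - m - 105
(5) = b^3 - 12*sqrt(2)*b^2 + 54*b + 80*sqrt(2)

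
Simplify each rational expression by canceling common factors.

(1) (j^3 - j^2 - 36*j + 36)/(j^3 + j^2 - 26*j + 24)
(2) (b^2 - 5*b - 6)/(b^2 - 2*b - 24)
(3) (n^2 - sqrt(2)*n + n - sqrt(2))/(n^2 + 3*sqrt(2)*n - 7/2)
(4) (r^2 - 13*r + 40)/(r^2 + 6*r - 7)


(1) = (j - 6)/(j - 4)
(2) = (b + 1)/(b + 4)
(3) = (2*n^2 + n*(2 - 2*sqrt(2)) - 2*sqrt(2))/(2*n^2 + 6*sqrt(2)*n - 7)
(4) = (r^2 - 13*r + 40)/(r^2 + 6*r - 7)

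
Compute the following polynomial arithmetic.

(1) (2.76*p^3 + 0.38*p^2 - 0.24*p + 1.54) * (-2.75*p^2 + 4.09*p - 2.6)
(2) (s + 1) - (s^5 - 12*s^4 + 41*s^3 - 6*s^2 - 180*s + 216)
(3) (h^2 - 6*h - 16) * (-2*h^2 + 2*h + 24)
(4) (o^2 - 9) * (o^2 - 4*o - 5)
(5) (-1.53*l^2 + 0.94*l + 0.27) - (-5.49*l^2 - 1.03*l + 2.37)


(1) = -7.59*p^5 + 10.2434*p^4 - 4.9618*p^3 - 6.2046*p^2 + 6.9226*p - 4.004
(2) = -s^5 + 12*s^4 - 41*s^3 + 6*s^2 + 181*s - 215
(3) = -2*h^4 + 14*h^3 + 44*h^2 - 176*h - 384
(4) = o^4 - 4*o^3 - 14*o^2 + 36*o + 45
(5) = 3.96*l^2 + 1.97*l - 2.1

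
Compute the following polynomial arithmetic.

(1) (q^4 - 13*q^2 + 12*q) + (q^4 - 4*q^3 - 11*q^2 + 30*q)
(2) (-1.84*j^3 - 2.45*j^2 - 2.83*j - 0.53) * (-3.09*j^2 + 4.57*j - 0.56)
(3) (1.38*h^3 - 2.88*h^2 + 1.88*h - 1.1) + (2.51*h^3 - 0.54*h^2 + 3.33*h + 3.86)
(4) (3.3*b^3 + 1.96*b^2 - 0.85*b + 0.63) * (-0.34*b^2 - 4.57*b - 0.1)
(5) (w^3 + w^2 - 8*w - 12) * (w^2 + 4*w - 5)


(1) = 2*q^4 - 4*q^3 - 24*q^2 + 42*q
(2) = 5.6856*j^5 - 0.8383*j^4 - 1.4214*j^3 - 9.9234*j^2 - 0.8373*j + 0.2968
(3) = 3.89*h^3 - 3.42*h^2 + 5.21*h + 2.76
(4) = -1.122*b^5 - 15.7474*b^4 - 8.9982*b^3 + 3.4743*b^2 - 2.7941*b - 0.063
(5) = w^5 + 5*w^4 - 9*w^3 - 49*w^2 - 8*w + 60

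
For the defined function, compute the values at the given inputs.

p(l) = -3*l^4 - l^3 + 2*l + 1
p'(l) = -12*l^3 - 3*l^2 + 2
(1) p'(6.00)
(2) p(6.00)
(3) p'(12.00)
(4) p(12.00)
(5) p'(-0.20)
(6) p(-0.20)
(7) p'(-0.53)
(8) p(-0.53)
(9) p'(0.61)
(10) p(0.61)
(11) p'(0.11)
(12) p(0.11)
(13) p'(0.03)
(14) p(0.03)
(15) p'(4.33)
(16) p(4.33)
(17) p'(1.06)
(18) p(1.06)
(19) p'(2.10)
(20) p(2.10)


(1) = -2698.00
(2) = -4091.00
(3) = -21166.00
(4) = -63911.00
(5) = 1.98
(6) = 0.60
(7) = 2.94
(8) = -0.15
(9) = -1.84
(10) = 1.58
(11) = 1.95
(12) = 1.22
(13) = 2.00
(14) = 1.06
(15) = -1028.44
(16) = -1126.09
(17) = -15.66
(18) = -1.86
(19) = -122.36
(20) = -62.41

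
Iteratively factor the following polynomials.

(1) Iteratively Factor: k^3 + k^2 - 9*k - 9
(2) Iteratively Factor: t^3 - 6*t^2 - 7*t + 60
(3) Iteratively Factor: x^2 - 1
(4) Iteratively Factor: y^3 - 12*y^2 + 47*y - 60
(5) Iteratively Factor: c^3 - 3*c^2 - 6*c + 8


(1) = (k + 3)*(k^2 - 2*k - 3) = (k - 3)*(k + 3)*(k + 1)
(2) = (t + 3)*(t^2 - 9*t + 20) = (t - 4)*(t + 3)*(t - 5)
(3) = (x + 1)*(x - 1)
(4) = (y - 4)*(y^2 - 8*y + 15) = (y - 4)*(y - 3)*(y - 5)
(5) = (c - 1)*(c^2 - 2*c - 8) = (c - 4)*(c - 1)*(c + 2)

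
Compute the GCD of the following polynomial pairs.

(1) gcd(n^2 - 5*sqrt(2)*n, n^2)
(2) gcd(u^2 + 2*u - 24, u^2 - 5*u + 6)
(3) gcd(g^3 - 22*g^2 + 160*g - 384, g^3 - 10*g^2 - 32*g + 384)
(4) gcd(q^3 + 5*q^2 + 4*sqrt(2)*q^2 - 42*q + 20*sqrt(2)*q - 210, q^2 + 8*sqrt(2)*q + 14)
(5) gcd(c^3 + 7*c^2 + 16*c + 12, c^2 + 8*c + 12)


(1) = n
(2) = gcd((u - 4)*(u + 6), (u - 3)*(u - 2)) = 1
(3) = g^2 - 16*g + 64
(4) = q + 7*sqrt(2)
(5) = c + 2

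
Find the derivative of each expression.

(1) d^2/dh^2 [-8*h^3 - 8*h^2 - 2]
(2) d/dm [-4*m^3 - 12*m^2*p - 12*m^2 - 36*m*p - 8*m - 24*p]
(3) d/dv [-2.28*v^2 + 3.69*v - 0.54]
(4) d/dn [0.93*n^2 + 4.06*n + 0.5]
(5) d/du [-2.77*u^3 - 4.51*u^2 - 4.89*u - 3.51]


(1) = -48*h - 16
(2) = -12*m^2 - 24*m*p - 24*m - 36*p - 8
(3) = 3.69 - 4.56*v
(4) = 1.86*n + 4.06
(5) = -8.31*u^2 - 9.02*u - 4.89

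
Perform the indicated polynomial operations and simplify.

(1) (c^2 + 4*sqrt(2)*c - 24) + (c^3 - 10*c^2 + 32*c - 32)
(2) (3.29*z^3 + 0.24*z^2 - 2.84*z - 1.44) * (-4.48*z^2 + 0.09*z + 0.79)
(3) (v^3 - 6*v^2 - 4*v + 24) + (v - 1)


(1) = c^3 - 9*c^2 + 4*sqrt(2)*c + 32*c - 56
(2) = -14.7392*z^5 - 0.7791*z^4 + 15.3439*z^3 + 6.3852*z^2 - 2.3732*z - 1.1376
(3) = v^3 - 6*v^2 - 3*v + 23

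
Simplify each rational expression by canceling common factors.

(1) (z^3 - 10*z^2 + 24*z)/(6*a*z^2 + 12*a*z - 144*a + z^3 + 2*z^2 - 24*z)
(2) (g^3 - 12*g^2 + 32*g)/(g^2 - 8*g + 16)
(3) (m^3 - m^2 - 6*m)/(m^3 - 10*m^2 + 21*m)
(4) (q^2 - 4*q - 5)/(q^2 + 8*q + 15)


(1) = (z^2 - 6*z)/(6*a*z + 36*a + z^2 + 6*z)
(2) = (g^2 - 8*g)/(g - 4)
(3) = (m + 2)/(m - 7)
(4) = (q^2 - 4*q - 5)/(q^2 + 8*q + 15)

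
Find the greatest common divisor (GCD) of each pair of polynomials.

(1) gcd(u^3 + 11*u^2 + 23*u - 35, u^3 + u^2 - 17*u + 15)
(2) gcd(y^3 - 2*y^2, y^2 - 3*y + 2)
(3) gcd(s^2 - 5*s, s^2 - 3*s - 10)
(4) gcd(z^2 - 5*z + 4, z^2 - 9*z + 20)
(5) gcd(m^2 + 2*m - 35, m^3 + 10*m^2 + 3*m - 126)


(1) = gcd((u - 1)*(u + 5)*(u + 7), (u - 3)*(u - 1)*(u + 5)) = u^2 + 4*u - 5
(2) = y - 2
(3) = s - 5
(4) = gcd((z - 4)*(z - 1), (z - 5)*(z - 4)) = z - 4
(5) = gcd((m - 5)*(m + 7), (m - 3)*(m + 6)*(m + 7)) = m + 7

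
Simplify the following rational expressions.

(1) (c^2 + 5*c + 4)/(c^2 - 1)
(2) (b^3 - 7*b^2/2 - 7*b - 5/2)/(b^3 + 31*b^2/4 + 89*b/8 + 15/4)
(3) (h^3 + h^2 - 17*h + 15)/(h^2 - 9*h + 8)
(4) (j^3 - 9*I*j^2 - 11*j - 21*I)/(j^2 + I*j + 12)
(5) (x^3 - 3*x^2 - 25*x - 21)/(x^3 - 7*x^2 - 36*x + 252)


(1) = (c + 4)/(c - 1)
(2) = (4*b^2 - 16*b - 20)/(4*b^2 + 29*b + 30)
(3) = (h^2 + 2*h - 15)/(h - 8)
(4) = (j^2 - 6*I*j + 7)/(j + 4*I)
(5) = (x^2 + 4*x + 3)/(x^2 - 36)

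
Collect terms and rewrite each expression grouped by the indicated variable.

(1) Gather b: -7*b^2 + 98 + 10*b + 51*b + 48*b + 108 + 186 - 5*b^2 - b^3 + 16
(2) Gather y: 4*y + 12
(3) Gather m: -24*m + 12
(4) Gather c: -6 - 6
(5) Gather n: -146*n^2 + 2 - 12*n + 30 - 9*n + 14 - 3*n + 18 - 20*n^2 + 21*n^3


(1) = -b^3 - 12*b^2 + 109*b + 408
(2) = 4*y + 12
(3) = 12 - 24*m
(4) = -12
(5) = 21*n^3 - 166*n^2 - 24*n + 64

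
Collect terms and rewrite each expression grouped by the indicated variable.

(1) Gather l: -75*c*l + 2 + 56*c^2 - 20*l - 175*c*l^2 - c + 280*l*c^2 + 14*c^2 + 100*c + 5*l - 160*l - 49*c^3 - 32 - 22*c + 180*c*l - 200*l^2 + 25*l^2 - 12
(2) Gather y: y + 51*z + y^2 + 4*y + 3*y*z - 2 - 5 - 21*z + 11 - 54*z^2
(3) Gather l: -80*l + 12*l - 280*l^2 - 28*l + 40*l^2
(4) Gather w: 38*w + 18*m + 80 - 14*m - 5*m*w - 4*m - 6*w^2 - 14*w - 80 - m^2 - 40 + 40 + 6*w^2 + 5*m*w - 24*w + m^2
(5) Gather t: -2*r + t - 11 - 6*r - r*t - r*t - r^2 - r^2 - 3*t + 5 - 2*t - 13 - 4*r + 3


(1) = -49*c^3 + 70*c^2 + 77*c + l^2*(-175*c - 175) + l*(280*c^2 + 105*c - 175) - 42
(2) = y^2 + y*(3*z + 5) - 54*z^2 + 30*z + 4
(3) = -240*l^2 - 96*l
(4) = 0
(5) = -2*r^2 - 12*r + t*(-2*r - 4) - 16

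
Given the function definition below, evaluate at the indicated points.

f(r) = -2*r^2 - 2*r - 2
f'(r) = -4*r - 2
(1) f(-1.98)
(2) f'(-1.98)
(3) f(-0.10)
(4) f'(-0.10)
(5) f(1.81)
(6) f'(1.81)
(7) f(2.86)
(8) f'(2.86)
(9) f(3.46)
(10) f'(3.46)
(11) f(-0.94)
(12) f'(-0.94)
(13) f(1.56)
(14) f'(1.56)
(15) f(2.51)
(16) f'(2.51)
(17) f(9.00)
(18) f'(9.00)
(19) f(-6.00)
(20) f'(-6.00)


(1) = -5.88
(2) = 5.92
(3) = -1.82
(4) = -1.60
(5) = -12.17
(6) = -9.24
(7) = -24.08
(8) = -13.44
(9) = -32.86
(10) = -15.84
(11) = -1.89
(12) = 1.76
(13) = -9.99
(14) = -8.24
(15) = -19.62
(16) = -12.04
(17) = -182.00
(18) = -38.00
(19) = -62.00
(20) = 22.00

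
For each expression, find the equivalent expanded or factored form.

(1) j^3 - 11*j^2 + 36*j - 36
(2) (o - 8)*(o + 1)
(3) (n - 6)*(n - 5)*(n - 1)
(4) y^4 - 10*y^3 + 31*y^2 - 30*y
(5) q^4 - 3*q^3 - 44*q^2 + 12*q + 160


(1) = (j - 6)*(j - 3)*(j - 2)
(2) = o^2 - 7*o - 8
(3) = n^3 - 12*n^2 + 41*n - 30
(4) = y*(y - 5)*(y - 3)*(y - 2)
(5) = (q - 8)*(q - 2)*(q + 2)*(q + 5)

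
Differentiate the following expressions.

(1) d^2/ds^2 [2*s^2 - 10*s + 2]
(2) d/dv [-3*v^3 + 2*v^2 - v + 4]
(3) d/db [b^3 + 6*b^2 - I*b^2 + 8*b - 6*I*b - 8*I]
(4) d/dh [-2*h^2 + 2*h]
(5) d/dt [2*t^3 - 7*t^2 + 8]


(1) = 4
(2) = -9*v^2 + 4*v - 1
(3) = 3*b^2 + 2*b*(6 - I) + 8 - 6*I
(4) = 2 - 4*h
(5) = 2*t*(3*t - 7)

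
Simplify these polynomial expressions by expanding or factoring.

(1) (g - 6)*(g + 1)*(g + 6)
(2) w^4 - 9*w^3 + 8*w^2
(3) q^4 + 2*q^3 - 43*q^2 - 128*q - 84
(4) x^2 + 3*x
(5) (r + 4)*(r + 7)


(1) = g^3 + g^2 - 36*g - 36
(2) = w^2*(w - 8)*(w - 1)
(3) = (q - 7)*(q + 1)*(q + 2)*(q + 6)
(4) = x*(x + 3)
(5) = r^2 + 11*r + 28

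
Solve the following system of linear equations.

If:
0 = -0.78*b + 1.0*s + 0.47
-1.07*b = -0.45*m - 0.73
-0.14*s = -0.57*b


Then:
b = -0.14
m = -1.96
s = -0.58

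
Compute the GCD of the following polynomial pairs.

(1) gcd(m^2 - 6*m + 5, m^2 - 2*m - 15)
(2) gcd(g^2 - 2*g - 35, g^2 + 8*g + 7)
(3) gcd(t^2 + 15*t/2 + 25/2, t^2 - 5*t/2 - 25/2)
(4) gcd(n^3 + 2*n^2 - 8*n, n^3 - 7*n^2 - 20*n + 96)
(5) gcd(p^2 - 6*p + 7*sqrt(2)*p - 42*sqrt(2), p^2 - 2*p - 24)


(1) = m - 5
(2) = gcd((g - 7)*(g + 5), (g + 1)*(g + 7)) = 1
(3) = gcd((t + 5/2)*(t + 5), (t - 5)*(t + 5/2)) = t + 5/2
(4) = n + 4
(5) = gcd((p - 6)*(p + 7*sqrt(2)), (p - 6)*(p + 4)) = p - 6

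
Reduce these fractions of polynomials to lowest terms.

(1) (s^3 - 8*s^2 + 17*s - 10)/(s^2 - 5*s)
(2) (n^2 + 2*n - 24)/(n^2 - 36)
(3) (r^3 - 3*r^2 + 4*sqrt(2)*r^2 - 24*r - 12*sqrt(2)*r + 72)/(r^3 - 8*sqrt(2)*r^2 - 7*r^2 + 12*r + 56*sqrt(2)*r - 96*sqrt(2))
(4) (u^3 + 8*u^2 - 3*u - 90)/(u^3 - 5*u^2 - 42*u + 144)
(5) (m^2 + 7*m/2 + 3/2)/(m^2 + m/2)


(1) = (s^2 - 3*s + 2)/s
(2) = (n - 4)/(n - 6)
(3) = (r^2 + 4*sqrt(2)*r - 24)/(r^2 + r*(-8*sqrt(2) - 4) + 32*sqrt(2))
(4) = (u + 5)/(u - 8)
(5) = (m + 3)/m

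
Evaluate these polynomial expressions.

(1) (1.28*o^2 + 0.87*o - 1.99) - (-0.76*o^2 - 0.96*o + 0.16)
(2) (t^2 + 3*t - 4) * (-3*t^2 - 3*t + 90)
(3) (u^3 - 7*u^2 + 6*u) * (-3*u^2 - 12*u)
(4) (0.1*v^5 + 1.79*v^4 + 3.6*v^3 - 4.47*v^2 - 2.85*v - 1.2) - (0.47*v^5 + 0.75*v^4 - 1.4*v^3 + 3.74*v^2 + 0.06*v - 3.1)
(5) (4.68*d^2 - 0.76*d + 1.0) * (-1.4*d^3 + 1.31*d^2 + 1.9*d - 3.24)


(1) = 2.04*o^2 + 1.83*o - 2.15
(2) = -3*t^4 - 12*t^3 + 93*t^2 + 282*t - 360
(3) = -3*u^5 + 9*u^4 + 66*u^3 - 72*u^2
(4) = -0.37*v^5 + 1.04*v^4 + 5.0*v^3 - 8.21*v^2 - 2.91*v + 1.9
(5) = -6.552*d^5 + 7.1948*d^4 + 6.4964*d^3 - 15.2972*d^2 + 4.3624*d - 3.24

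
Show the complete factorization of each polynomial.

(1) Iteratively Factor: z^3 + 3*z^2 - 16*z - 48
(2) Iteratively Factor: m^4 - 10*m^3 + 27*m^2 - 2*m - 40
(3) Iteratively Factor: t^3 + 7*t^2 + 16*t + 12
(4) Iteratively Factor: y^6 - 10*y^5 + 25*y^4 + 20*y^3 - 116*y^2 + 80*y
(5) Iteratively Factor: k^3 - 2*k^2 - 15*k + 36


(1) = (z - 4)*(z^2 + 7*z + 12) = (z - 4)*(z + 3)*(z + 4)
(2) = (m - 2)*(m^3 - 8*m^2 + 11*m + 20) = (m - 2)*(m + 1)*(m^2 - 9*m + 20) = (m - 5)*(m - 2)*(m + 1)*(m - 4)
(3) = (t + 3)*(t^2 + 4*t + 4) = (t + 2)*(t + 3)*(t + 2)
(4) = (y - 5)*(y^5 - 5*y^4 + 20*y^2 - 16*y) = y*(y - 5)*(y^4 - 5*y^3 + 20*y - 16) = y*(y - 5)*(y + 2)*(y^3 - 7*y^2 + 14*y - 8) = y*(y - 5)*(y - 4)*(y + 2)*(y^2 - 3*y + 2) = y*(y - 5)*(y - 4)*(y - 2)*(y + 2)*(y - 1)
(5) = (k + 4)*(k^2 - 6*k + 9) = (k - 3)*(k + 4)*(k - 3)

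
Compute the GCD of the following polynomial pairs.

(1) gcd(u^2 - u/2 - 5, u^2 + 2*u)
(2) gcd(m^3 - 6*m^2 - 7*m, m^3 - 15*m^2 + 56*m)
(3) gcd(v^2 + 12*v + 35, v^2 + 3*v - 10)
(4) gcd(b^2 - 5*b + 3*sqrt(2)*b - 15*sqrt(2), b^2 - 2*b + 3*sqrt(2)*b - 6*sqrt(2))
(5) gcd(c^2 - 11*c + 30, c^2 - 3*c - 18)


(1) = u + 2
(2) = m^2 - 7*m
(3) = gcd((v + 5)*(v + 7), (v - 2)*(v + 5)) = v + 5
(4) = b + 3*sqrt(2)
(5) = c - 6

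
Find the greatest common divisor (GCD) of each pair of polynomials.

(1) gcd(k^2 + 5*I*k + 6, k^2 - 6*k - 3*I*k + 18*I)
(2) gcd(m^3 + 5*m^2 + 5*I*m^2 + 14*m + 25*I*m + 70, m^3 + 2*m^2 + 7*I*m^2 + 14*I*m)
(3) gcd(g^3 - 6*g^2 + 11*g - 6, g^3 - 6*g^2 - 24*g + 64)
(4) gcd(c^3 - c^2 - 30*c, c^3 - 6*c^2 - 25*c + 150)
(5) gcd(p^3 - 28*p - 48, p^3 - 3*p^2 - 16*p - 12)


(1) = gcd((k - I)*(k + 6*I), (k - 6)*(k - 3*I)) = 1
(2) = m + 7*I
(3) = gcd((g - 3)*(g - 2)*(g - 1), (g - 8)*(g - 2)*(g + 4)) = g - 2
(4) = c^2 - c - 30
(5) = gcd((p - 6)*(p + 2)*(p + 4), (p - 6)*(p + 1)*(p + 2)) = p^2 - 4*p - 12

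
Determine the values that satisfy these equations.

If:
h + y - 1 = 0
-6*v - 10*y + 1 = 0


Then:
h = 1 - y
v = 1/6 - 5*y/3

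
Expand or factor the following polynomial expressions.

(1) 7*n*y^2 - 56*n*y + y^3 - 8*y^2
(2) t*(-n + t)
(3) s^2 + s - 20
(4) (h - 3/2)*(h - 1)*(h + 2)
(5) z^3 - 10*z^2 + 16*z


(1) = y*(7*n + y)*(y - 8)
(2) = -n*t + t^2
(3) = (s - 4)*(s + 5)
(4) = h^3 - h^2/2 - 7*h/2 + 3
(5) = z*(z - 8)*(z - 2)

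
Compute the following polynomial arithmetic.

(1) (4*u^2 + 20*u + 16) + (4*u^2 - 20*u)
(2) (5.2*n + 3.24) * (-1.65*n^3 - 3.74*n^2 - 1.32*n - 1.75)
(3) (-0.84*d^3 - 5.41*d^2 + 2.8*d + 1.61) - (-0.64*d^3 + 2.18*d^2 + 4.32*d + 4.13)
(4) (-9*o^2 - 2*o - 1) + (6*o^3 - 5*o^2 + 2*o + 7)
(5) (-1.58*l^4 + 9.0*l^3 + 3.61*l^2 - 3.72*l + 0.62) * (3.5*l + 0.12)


(1) = 8*u^2 + 16
(2) = -8.58*n^4 - 24.794*n^3 - 18.9816*n^2 - 13.3768*n - 5.67
(3) = -0.2*d^3 - 7.59*d^2 - 1.52*d - 2.52
(4) = 6*o^3 - 14*o^2 + 6
(5) = -5.53*l^5 + 31.3104*l^4 + 13.715*l^3 - 12.5868*l^2 + 1.7236*l + 0.0744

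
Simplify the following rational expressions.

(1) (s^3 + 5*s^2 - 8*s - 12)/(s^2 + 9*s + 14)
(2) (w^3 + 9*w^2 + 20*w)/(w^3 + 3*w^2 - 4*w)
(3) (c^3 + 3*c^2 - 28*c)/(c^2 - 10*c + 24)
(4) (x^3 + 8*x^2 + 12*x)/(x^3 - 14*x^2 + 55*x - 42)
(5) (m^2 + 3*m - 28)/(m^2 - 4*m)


(1) = (s^3 + 5*s^2 - 8*s - 12)/(s^2 + 9*s + 14)
(2) = (w + 5)/(w - 1)
(3) = (c^2 + 7*c)/(c - 6)
(4) = (x^3 + 8*x^2 + 12*x)/(x^3 - 14*x^2 + 55*x - 42)
(5) = (m + 7)/m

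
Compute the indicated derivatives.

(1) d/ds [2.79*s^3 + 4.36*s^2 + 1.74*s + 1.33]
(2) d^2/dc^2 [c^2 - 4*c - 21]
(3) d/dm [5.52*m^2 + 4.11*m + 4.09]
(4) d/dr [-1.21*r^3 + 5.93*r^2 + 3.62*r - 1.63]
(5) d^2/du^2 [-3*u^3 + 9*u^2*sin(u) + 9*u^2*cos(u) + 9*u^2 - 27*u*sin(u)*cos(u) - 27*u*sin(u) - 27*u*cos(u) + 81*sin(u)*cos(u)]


(1) = 8.37*s^2 + 8.72*s + 1.74
(2) = 2
(3) = 11.04*m + 4.11
(4) = -3.63*r^2 + 11.86*r + 3.62
(5) = -9*sqrt(2)*u^2*sin(u + pi/4) - 9*u*sin(u) + 54*u*sin(2*u) + 63*u*cos(u) - 18*u + 72*sin(u) - 162*sin(2*u) - 36*cos(u) - 54*cos(2*u) + 18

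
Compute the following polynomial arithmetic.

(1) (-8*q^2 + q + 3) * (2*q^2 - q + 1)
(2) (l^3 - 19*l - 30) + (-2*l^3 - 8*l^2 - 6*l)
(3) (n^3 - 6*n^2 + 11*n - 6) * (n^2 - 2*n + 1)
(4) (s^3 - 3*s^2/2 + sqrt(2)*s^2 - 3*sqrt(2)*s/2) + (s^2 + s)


(1) = -16*q^4 + 10*q^3 - 3*q^2 - 2*q + 3
(2) = -l^3 - 8*l^2 - 25*l - 30
(3) = n^5 - 8*n^4 + 24*n^3 - 34*n^2 + 23*n - 6
(4) = s^3 - s^2/2 + sqrt(2)*s^2 - 3*sqrt(2)*s/2 + s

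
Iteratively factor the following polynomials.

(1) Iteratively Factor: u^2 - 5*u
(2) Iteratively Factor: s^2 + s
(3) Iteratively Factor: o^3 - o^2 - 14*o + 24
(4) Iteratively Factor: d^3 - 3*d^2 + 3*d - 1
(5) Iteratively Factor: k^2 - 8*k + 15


(1) = (u - 5)*(u)
(2) = (s)*(s + 1)
(3) = (o - 3)*(o^2 + 2*o - 8) = (o - 3)*(o - 2)*(o + 4)
(4) = (d - 1)*(d^2 - 2*d + 1) = (d - 1)^2*(d - 1)
(5) = (k - 3)*(k - 5)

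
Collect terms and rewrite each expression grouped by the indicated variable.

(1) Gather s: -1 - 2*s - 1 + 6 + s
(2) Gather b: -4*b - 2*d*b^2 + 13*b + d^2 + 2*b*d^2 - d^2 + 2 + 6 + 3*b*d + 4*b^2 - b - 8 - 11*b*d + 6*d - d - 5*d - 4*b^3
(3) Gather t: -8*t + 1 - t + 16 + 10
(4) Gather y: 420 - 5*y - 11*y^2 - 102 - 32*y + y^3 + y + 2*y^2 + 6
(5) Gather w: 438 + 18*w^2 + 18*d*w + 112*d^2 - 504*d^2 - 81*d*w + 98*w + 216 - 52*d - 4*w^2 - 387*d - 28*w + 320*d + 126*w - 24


(1) = 4 - s
(2) = -4*b^3 + b^2*(4 - 2*d) + b*(2*d^2 - 8*d + 8)
(3) = 27 - 9*t
(4) = y^3 - 9*y^2 - 36*y + 324
(5) = -392*d^2 - 119*d + 14*w^2 + w*(196 - 63*d) + 630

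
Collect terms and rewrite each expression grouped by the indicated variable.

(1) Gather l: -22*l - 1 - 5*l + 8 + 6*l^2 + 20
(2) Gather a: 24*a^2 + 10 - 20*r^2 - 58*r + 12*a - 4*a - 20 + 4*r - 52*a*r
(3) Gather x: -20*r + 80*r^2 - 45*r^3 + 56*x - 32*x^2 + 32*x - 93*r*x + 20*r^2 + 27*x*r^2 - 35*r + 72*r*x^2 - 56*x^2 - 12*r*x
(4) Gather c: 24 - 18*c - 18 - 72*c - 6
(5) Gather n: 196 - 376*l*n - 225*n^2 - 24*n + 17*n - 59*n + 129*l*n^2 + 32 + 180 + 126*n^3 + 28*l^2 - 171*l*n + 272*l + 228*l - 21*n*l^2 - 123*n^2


(1) = 6*l^2 - 27*l + 27
(2) = 24*a^2 + a*(8 - 52*r) - 20*r^2 - 54*r - 10
(3) = -45*r^3 + 100*r^2 - 55*r + x^2*(72*r - 88) + x*(27*r^2 - 105*r + 88)
(4) = -90*c
(5) = 28*l^2 + 500*l + 126*n^3 + n^2*(129*l - 348) + n*(-21*l^2 - 547*l - 66) + 408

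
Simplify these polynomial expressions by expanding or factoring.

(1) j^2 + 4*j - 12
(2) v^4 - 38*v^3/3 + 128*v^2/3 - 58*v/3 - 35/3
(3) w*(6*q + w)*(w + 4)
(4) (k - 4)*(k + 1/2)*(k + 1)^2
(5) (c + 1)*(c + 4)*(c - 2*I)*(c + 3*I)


(1) = (j - 2)*(j + 6)
(2) = (v - 7)*(v - 5)*(v - 1)*(v + 1/3)
(3) = 6*q*w^2 + 24*q*w + w^3 + 4*w^2
(4) = k^4 - 3*k^3/2 - 8*k^2 - 15*k/2 - 2
(5) = c^4 + 5*c^3 + I*c^3 + 10*c^2 + 5*I*c^2 + 30*c + 4*I*c + 24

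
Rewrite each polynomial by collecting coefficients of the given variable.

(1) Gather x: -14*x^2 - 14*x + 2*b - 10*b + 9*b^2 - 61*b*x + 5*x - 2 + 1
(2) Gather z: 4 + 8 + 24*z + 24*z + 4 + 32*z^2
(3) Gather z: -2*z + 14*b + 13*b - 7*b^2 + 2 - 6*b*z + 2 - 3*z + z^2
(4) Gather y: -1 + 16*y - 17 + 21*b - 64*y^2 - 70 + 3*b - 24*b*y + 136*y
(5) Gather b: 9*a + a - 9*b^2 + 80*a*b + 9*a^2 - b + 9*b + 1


(1) = 9*b^2 - 8*b - 14*x^2 + x*(-61*b - 9) - 1
(2) = 32*z^2 + 48*z + 16
(3) = -7*b^2 + 27*b + z^2 + z*(-6*b - 5) + 4
(4) = 24*b - 64*y^2 + y*(152 - 24*b) - 88
(5) = 9*a^2 + 10*a - 9*b^2 + b*(80*a + 8) + 1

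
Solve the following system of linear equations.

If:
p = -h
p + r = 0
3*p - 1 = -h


Then:
h = -1/2
p = 1/2
r = -1/2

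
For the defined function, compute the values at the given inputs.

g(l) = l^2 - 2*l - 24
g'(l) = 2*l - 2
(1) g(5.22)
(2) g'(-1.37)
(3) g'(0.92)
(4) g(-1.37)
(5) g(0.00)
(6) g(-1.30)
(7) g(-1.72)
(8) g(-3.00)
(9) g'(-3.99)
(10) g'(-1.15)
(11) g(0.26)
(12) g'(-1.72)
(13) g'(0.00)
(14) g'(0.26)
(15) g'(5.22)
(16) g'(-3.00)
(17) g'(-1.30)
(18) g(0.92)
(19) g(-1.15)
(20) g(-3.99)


(1) = -7.19
(2) = -4.74
(3) = -0.16
(4) = -19.38
(5) = -24.00
(6) = -19.71
(7) = -17.60
(8) = -9.00
(9) = -9.98
(10) = -4.30
(11) = -24.45
(12) = -5.44
(13) = -2.00
(14) = -1.48
(15) = 8.44
(16) = -8.00
(17) = -4.60
(18) = -24.99
(19) = -20.38
(20) = -0.10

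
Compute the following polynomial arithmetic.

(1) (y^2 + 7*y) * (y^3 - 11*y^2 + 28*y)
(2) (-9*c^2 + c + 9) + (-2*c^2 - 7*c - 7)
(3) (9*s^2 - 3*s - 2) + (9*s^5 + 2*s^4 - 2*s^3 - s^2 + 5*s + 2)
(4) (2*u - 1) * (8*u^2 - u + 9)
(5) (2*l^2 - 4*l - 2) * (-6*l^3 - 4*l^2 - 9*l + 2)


(1) = y^5 - 4*y^4 - 49*y^3 + 196*y^2
(2) = -11*c^2 - 6*c + 2
(3) = 9*s^5 + 2*s^4 - 2*s^3 + 8*s^2 + 2*s
(4) = 16*u^3 - 10*u^2 + 19*u - 9
(5) = -12*l^5 + 16*l^4 + 10*l^3 + 48*l^2 + 10*l - 4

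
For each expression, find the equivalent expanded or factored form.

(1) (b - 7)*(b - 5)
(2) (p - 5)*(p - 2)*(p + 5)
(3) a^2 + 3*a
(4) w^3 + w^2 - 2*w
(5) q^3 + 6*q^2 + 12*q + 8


(1) = b^2 - 12*b + 35
(2) = p^3 - 2*p^2 - 25*p + 50
(3) = a*(a + 3)
(4) = w*(w - 1)*(w + 2)
(5) = (q + 2)^3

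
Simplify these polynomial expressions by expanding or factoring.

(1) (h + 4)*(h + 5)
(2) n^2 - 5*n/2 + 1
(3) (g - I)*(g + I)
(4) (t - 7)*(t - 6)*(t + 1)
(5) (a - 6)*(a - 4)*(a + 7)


(1) = h^2 + 9*h + 20
(2) = (n - 2)*(n - 1/2)
(3) = g^2 + 1
(4) = t^3 - 12*t^2 + 29*t + 42
(5) = a^3 - 3*a^2 - 46*a + 168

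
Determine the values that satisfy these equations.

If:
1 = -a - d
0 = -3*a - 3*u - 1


Then:
a = -u - 1/3
d = u - 2/3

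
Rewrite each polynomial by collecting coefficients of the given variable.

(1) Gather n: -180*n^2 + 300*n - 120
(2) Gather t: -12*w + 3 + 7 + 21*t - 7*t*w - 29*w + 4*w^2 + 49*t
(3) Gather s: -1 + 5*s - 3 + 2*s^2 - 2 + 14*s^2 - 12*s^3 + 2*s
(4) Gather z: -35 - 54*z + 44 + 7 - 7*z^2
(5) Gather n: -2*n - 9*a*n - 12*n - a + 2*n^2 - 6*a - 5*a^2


(1) = -180*n^2 + 300*n - 120
(2) = t*(70 - 7*w) + 4*w^2 - 41*w + 10
(3) = -12*s^3 + 16*s^2 + 7*s - 6
(4) = -7*z^2 - 54*z + 16
(5) = -5*a^2 - 7*a + 2*n^2 + n*(-9*a - 14)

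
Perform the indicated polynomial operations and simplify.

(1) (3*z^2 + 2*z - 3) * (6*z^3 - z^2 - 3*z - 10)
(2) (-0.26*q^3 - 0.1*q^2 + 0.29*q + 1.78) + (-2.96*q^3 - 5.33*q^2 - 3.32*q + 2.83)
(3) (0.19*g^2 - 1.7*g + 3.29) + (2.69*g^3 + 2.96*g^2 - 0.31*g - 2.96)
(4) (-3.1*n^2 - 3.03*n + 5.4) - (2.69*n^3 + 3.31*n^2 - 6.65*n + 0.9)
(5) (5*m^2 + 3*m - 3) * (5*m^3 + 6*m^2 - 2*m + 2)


(1) = 18*z^5 + 9*z^4 - 29*z^3 - 33*z^2 - 11*z + 30
(2) = -3.22*q^3 - 5.43*q^2 - 3.03*q + 4.61
(3) = 2.69*g^3 + 3.15*g^2 - 2.01*g + 0.33
(4) = -2.69*n^3 - 6.41*n^2 + 3.62*n + 4.5
(5) = 25*m^5 + 45*m^4 - 7*m^3 - 14*m^2 + 12*m - 6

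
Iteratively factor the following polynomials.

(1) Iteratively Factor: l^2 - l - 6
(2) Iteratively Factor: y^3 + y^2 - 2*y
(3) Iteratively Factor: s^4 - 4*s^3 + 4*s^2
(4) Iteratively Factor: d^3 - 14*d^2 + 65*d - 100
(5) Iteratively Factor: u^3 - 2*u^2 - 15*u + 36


(1) = (l - 3)*(l + 2)
(2) = (y - 1)*(y^2 + 2*y) = (y - 1)*(y + 2)*(y)
(3) = (s)*(s^3 - 4*s^2 + 4*s) = s^2*(s^2 - 4*s + 4) = s^2*(s - 2)*(s - 2)
(4) = (d - 5)*(d^2 - 9*d + 20) = (d - 5)^2*(d - 4)
(5) = (u - 3)*(u^2 + u - 12) = (u - 3)*(u + 4)*(u - 3)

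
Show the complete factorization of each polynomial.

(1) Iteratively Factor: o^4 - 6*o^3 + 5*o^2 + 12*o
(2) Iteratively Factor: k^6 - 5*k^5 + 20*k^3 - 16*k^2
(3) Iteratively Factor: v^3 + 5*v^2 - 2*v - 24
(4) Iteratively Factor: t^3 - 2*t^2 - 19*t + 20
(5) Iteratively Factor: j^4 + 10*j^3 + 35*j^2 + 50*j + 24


(1) = (o + 1)*(o^3 - 7*o^2 + 12*o) = (o - 3)*(o + 1)*(o^2 - 4*o) = o*(o - 3)*(o + 1)*(o - 4)
(2) = (k - 2)*(k^5 - 3*k^4 - 6*k^3 + 8*k^2) = (k - 2)*(k + 2)*(k^4 - 5*k^3 + 4*k^2) = k*(k - 2)*(k + 2)*(k^3 - 5*k^2 + 4*k) = k^2*(k - 2)*(k + 2)*(k^2 - 5*k + 4) = k^2*(k - 4)*(k - 2)*(k + 2)*(k - 1)
(3) = (v + 4)*(v^2 + v - 6) = (v - 2)*(v + 4)*(v + 3)
(4) = (t - 5)*(t^2 + 3*t - 4) = (t - 5)*(t - 1)*(t + 4)
(5) = (j + 4)*(j^3 + 6*j^2 + 11*j + 6) = (j + 2)*(j + 4)*(j^2 + 4*j + 3) = (j + 2)*(j + 3)*(j + 4)*(j + 1)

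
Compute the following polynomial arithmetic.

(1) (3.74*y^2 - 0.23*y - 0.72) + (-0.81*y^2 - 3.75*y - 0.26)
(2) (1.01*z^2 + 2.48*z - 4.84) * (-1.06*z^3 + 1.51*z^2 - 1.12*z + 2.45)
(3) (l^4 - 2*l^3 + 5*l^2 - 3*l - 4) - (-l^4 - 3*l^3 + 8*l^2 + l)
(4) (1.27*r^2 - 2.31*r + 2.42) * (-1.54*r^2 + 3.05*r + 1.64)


(1) = 2.93*y^2 - 3.98*y - 0.98
(2) = -1.0706*z^5 - 1.1037*z^4 + 7.744*z^3 - 7.6115*z^2 + 11.4968*z - 11.858
(3) = 2*l^4 + l^3 - 3*l^2 - 4*l - 4
(4) = -1.9558*r^4 + 7.4309*r^3 - 8.6895*r^2 + 3.5926*r + 3.9688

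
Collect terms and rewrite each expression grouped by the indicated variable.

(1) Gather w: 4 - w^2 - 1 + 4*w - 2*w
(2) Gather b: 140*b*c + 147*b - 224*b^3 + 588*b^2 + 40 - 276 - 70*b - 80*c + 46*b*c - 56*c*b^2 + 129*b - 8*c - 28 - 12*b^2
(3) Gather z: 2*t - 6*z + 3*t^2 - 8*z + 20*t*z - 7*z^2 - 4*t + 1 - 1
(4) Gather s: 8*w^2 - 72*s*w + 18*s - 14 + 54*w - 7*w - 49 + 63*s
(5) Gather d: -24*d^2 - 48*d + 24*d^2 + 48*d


(1) = -w^2 + 2*w + 3
(2) = -224*b^3 + b^2*(576 - 56*c) + b*(186*c + 206) - 88*c - 264
(3) = 3*t^2 - 2*t - 7*z^2 + z*(20*t - 14)
(4) = s*(81 - 72*w) + 8*w^2 + 47*w - 63
(5) = 0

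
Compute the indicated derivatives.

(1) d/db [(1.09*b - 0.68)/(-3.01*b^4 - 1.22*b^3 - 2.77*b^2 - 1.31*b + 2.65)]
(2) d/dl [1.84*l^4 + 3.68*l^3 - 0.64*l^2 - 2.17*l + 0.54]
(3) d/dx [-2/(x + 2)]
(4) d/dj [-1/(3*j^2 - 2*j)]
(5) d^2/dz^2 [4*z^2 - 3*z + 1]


(1) = (9.8427*b^4 - 5.5276*b^3 + 0.5305*b^2 - 3.7672*b + 1.9977)/(9.0601*b^8 + 7.3444*b^7 + 18.1638*b^6 + 14.645*b^5 - 5.0837*b^4 + 0.7914*b^3 - 12.9649*b^2 - 6.943*b + 7.0225)
(2) = 7.36*l^3 + 11.04*l^2 - 1.28*l - 2.17
(3) = 2/(x + 2)^2
(4) = 2*(3*j - 1)/(j^2*(3*j - 2)^2)
(5) = 8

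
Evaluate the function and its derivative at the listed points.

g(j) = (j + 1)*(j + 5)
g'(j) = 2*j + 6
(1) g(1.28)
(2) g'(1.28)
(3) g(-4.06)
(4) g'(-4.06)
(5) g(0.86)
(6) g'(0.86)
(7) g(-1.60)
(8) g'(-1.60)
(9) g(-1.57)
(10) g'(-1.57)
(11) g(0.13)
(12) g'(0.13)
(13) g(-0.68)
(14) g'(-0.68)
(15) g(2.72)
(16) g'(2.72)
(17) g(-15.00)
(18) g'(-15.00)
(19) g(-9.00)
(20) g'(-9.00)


(1) = 14.32
(2) = 8.56
(3) = -2.88
(4) = -2.12
(5) = 10.90
(6) = 7.72
(7) = -2.04
(8) = 2.80
(9) = -1.96
(10) = 2.86
(11) = 5.80
(12) = 6.26
(13) = 1.38
(14) = 4.64
(15) = 28.72
(16) = 11.44
(17) = 140.00
(18) = -24.00
(19) = 32.00
(20) = -12.00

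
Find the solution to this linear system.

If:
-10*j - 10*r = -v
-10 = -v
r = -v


Then:
j = 11
r = -10
v = 10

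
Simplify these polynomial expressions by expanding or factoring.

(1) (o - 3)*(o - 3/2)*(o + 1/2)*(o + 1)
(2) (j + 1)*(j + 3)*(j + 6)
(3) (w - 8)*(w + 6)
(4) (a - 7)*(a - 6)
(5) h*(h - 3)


(1) = o^4 - 3*o^3 - 7*o^2/4 + 9*o/2 + 9/4
(2) = j^3 + 10*j^2 + 27*j + 18
(3) = w^2 - 2*w - 48
(4) = a^2 - 13*a + 42
(5) = h^2 - 3*h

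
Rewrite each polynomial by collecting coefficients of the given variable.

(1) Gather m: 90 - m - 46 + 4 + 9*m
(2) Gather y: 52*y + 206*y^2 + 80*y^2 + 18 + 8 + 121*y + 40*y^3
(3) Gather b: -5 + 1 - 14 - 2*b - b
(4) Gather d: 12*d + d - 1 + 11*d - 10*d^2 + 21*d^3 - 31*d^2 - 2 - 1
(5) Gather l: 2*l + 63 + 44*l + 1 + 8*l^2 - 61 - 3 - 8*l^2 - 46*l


(1) = 8*m + 48
(2) = 40*y^3 + 286*y^2 + 173*y + 26
(3) = -3*b - 18
(4) = 21*d^3 - 41*d^2 + 24*d - 4
(5) = 0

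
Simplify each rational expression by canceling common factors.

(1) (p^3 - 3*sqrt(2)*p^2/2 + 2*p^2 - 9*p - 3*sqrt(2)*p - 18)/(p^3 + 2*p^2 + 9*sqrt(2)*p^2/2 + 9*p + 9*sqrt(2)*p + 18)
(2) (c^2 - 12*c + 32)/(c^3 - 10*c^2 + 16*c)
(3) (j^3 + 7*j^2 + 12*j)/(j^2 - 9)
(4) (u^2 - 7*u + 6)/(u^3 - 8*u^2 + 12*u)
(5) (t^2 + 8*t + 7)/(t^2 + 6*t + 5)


(1) = (4*p - 12*sqrt(2))/(4*p + 12*sqrt(2))
(2) = (c - 4)/(c^2 - 2*c)
(3) = (j^2 + 4*j)/(j - 3)
(4) = (u - 1)/(u^2 - 2*u)
(5) = (t + 7)/(t + 5)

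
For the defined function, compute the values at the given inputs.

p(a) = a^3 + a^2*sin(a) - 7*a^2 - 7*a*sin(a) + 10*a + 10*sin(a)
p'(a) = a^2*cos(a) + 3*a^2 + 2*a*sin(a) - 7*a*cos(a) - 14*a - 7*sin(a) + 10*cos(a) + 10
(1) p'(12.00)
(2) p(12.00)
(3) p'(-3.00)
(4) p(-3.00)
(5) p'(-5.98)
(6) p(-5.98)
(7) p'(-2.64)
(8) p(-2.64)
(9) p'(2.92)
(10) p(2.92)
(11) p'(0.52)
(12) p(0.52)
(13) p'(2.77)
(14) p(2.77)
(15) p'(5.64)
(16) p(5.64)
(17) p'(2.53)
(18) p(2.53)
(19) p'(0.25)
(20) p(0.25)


(1) = 323.95
(2) = 802.44
(3) = 41.23
(4) = -125.64
(5) = 278.96
(6) = -497.81
(7) = 42.69
(8) = -110.63
(9) = -3.69
(10) = -6.01
(11) = 6.32
(12) = 6.74
(13) = -4.69
(14) = -5.38
(15) = 25.77
(16) = 11.74
(17) = -6.26
(18) = -4.06
(19) = 13.13
(20) = 4.13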